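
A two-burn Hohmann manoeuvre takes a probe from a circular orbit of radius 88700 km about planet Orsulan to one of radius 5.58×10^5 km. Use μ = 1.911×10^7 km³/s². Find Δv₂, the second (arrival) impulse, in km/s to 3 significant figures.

Transfer-ellipse semi-major axis a_t = (r₁ + r₂)/2 = (88700 + 5.580×10^5)/2 = 3.2335×10^5 km.
On the circular orbit at r = 5.580×10^5 km, v_c = √(μ/r) = 5.852 km/s.
Transfer-orbit speed at the same r (vis-viva, a = a_t): v_t = √[μ(2/r − 1/a_t)] = 3.065 km/s.
Δv₂ = |v_t − v_c| = |3.065 − 5.852| = 2.787 km/s.

Δv₂ = 2.79 km/s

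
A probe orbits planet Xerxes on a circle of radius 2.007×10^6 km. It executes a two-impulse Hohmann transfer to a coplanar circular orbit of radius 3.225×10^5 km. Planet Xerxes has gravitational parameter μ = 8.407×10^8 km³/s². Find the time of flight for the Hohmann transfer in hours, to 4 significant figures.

Transfer-ellipse semi-major axis a_t = (r₁ + r₂)/2 = (2.007×10^6 + 3.225×10^5)/2 = 1.16475×10^6 km.
By Kepler's third law the transfer-orbit period is T = 2π√(a_t³/μ), so t = T/2 = 1.362×10^5 s.
Converting: 1.362×10^5 s ÷ 3600 s/hour = 37.83 hours.

t = 37.83 hours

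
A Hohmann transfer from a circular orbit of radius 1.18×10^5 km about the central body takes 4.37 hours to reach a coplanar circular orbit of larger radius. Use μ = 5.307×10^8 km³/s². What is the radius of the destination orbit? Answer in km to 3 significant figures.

r₂ = 3.56×10^5 km

Transfer time t = 4.37 hours = 15732 s, and t = π√(a_t³/μ).
So a_t = (μ t²/π²)^(1/3) = (5.307×10^8 × (15732)² / π²)^(1/3) = 2.3698×10^5 km.
Since a_t = (r₁ + r₂)/2, r₂ = 2a_t − r₁ = 2×2.3698×10^5 − 1.180×10^5 = 3.5596×10^5 km.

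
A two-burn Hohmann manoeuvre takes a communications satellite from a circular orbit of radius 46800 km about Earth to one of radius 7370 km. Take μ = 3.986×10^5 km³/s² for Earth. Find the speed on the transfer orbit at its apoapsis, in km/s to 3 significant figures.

Transfer-ellipse semi-major axis a_t = (r₁ + r₂)/2 = (46800 + 7370)/2 = 27085 km.
The apoapsis of the transfer ellipse is at r = 46800 km.
Applying v² = μ(2/r − 1/a_t): v = 1.522 km/s.

v = 1.52 km/s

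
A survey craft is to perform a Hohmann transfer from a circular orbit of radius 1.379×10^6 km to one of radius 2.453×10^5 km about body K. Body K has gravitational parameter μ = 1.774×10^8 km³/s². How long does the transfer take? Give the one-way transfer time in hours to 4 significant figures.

The Hohmann ellipse has a_t = (r₁ + r₂)/2 = 8.1215×10^5 km.
By Kepler's third law the transfer-orbit period is T = 2π√(a_t³/μ), so t = T/2 = 1.7263×10^5 s.
Converting: 1.7263×10^5 s ÷ 3600 s/hour = 47.95 hours.

t = 47.95 hours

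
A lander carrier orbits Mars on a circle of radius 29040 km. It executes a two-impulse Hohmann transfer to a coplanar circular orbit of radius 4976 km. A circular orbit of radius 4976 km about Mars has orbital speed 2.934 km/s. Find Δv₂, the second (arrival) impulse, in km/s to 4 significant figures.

From the circular-orbit relation v² = μ/r at r = 4976 km: μ = v²r = (2.934)² × 4976 = 42835.2 km³/s².
Transfer-ellipse semi-major axis a_t = (r₁ + r₂)/2 = (29040 + 4976)/2 = 17008 km.
Circular speed at r = 4976 km: v_c = √(μ/r) = 2.9340 km/s.
Vis-viva on the transfer ellipse at r = 4976 km gives v_t = √[μ(2/r − 1/a_t)] = 3.8338 km/s.
Δv₂ = |v_t − v_c| = |3.8338 − 2.9340| = 0.8998 km/s.

Δv₂ = 0.8998 km/s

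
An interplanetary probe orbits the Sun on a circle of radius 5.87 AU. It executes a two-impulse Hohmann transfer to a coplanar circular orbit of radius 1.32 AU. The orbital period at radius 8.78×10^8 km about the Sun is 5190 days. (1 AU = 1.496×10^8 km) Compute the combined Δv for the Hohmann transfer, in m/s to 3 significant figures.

Δv = 12100 m/s

From Kepler's third law T² = 4π²r³/μ at r = 8.78×10^8 km, T = 5190 days = 5190 × 86400 s = 4.48416×10^8 s: μ = 4π²r³/T² = 1.32887×10^11 km³/s².
In km: r₁ = 5.87 × 1.496×10^8 = 8.78152×10^8 km; r₂ = 1.32 × 1.496×10^8 = 1.97472×10^8 km.
Transfer-ellipse semi-major axis a_t = (r₁ + r₂)/2 = (8.78152×10^8 + 1.97472×10^8)/2 = 5.37812×10^8 km.
At r₁ the circular-orbit speed is v₁ = √(μ/r₁) = 12.301 km/s.
Transfer-orbit speed at r₁ (vis-viva equation): v_a = √[μ(2/r₁ − 1/a_t)] = 7.4541 km/s.
First burn Δv₁ = |v_a − v₁| = 4.847 km/s.
At r₂, v₂ = √(μ/r₂) = 25.941 km/s.
Transfer-orbit speed at r₂: v_p = √[μ(2/r₂ − 1/a_t)] = 33.148 km/s.
Second burn Δv₂ = |v₂ − v_p| = 7.207 km/s.
Total Δv = Δv₁ + Δv₂ = 12.05 km/s.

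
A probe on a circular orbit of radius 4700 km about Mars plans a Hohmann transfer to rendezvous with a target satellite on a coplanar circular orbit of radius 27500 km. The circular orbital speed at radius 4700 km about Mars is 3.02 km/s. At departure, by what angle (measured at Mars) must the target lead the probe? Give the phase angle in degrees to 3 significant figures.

φ = 99.4°

From the circular-orbit relation v² = μ/r at r = 4700 km: μ = v²r = (3.02)² × 4700 = 42865.9 km³/s².
The Hohmann ellipse has a_t = (r₁ + r₂)/2 = 16100 km.
Transfer time t = π√(a_t³/μ) = 30998 s.
Target angular speed ω₂ = √(μ/r₂³) = 4.5400×10^-5 rad/s.
Angle swept by the target during transfer: ω₂·t = 1.4073 rad = 80.63°.
The probe traverses 180° on the transfer ellipse, so the target must lead by 180° − 80.63° = 99.4°.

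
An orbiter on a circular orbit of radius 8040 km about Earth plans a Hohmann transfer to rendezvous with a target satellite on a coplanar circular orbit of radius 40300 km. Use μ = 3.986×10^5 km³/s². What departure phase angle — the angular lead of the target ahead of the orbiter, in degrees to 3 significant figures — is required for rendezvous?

Transfer-ellipse semi-major axis a_t = (r₁ + r₂)/2 = (8040 + 40300)/2 = 24170 km.
Transfer time t = π√(a_t³/μ) = 18698 s.
The target's mean motion on its circular orbit is ω₂ = √(μ/r₂³) = 7.8039×10^-5 rad/s.
Angle swept by the target during transfer: ω₂·t = 1.45917 rad = 83.60°.
The orbiter traverses 180° on the transfer ellipse, so the target must lead by 180° − 83.60° = 96.4°.

φ = 96.4°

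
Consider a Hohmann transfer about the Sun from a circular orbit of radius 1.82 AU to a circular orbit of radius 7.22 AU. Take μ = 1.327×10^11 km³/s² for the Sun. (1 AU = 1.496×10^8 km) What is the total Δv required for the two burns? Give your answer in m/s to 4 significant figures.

Δv = 9876 m/s

In km: r₁ = 1.82 × 1.496×10^8 = 2.72272×10^8 km; r₂ = 7.22 × 1.496×10^8 = 1.080112×10^9 km.
Transfer-ellipse semi-major axis a_t = (r₁ + r₂)/2 = (2.72272×10^8 + 1.080112×10^9)/2 = 6.76192×10^8 km.
Circular speed at r₁: v₁ = √(μ/r₁) = √(1.327×10^11/2.72272×10^8) = 22.077 km/s.
Transfer-orbit speed at r₁ (vis-viva equation): v_p = √[μ(2/r₁ − 1/a_t)] = 27.902 km/s.
First burn Δv₁ = |v_p − v₁| = 5.825 km/s.
At r₂, v₂ = √(μ/r₂) = 11.084 km/s.
Transfer-orbit speed at r₂: v_a = √[μ(2/r₂ − 1/a_t)] = 7.0334 km/s.
Second burn Δv₂ = |v₂ − v_a| = 4.051 km/s.
Total Δv = Δv₁ + Δv₂ = 9.876 km/s.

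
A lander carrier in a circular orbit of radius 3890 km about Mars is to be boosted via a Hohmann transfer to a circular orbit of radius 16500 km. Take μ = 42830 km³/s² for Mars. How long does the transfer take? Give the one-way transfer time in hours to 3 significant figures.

Semi-major axis of the transfer orbit: a_t = (3890 + 16500)/2 = 10195 km.
By Kepler's third law the transfer-orbit period is T = 2π√(a_t³/μ), so t = T/2 = 15630 s.
Converting: 15630 s ÷ 3600 s/hour = 4.34 hours.

t = 4.34 hours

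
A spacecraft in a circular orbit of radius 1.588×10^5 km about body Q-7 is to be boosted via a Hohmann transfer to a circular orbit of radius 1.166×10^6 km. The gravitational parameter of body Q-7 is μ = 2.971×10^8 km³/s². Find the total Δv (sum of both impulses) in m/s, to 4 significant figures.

The Hohmann ellipse has a_t = (r₁ + r₂)/2 = 6.624×10^5 km.
Circular speed at r₁: v₁ = √(μ/r₁) = √(2.971×10^8/1.588×10^5) = 43.254 km/s.
Transfer-orbit speed at r₁ (v² = μ(2/r − 1/a)): v_p = √[μ(2/r₁ − 1/a_t)] = 57.387 km/s.
First burn Δv₁ = |v_p − v₁| = 14.13 km/s.
At r₂, v₂ = √(μ/r₂) = 15.963 km/s.
Transfer-orbit speed at r₂: v_a = √[μ(2/r₂ − 1/a_t)] = 7.8157 km/s.
Second burn Δv₂ = |v₂ − v_a| = 8.147 km/s.
Total Δv = Δv₁ + Δv₂ = 22.28 km/s.

Δv = 22280 m/s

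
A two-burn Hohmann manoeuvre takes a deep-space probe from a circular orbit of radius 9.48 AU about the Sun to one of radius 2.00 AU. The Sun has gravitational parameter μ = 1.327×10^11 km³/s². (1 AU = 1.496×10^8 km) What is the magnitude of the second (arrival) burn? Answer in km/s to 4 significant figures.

Δv₂ = 6.005 km/s

In km: r₁ = 9.48 × 1.496×10^8 = 1.418208×10^9 km; r₂ = 2.00 × 1.496×10^8 = 2.992×10^8 km.
Semi-major axis of the transfer orbit: a_t = (1.418208×10^9 + 2.992×10^8)/2 = 8.58704×10^8 km.
On the circular orbit at r = 2.992×10^8 km, v_c = √(μ/r) = 21.060 km/s.
Transfer-orbit speed at the same r (vis-viva, a = a_t): v_t = √[μ(2/r − 1/a_t)] = 27.065 km/s.
Δv₂ = |v_t − v_c| = |27.065 − 21.060| = 6.005 km/s.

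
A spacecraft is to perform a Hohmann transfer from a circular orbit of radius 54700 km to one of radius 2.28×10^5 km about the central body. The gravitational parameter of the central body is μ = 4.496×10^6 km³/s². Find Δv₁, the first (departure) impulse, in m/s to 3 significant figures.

Semi-major axis of the transfer orbit: a_t = (54700 + 2.280×10^5)/2 = 1.4135×10^5 km.
Circular speed at r = 54700 km: v_c = √(μ/r) = 9.0661 km/s.
Transfer-orbit speed at the same r (vis-viva, a = a_t): v_t = √[μ(2/r − 1/a_t)] = 11.514 km/s.
Δv₁ = |v_t − v_c| = |11.514 − 9.0661| = 2.448 km/s.

Δv₁ = 2450 m/s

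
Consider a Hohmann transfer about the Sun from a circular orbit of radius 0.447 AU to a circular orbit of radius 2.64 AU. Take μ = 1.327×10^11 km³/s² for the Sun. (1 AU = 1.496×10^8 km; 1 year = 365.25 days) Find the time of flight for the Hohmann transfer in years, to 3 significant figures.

t = 0.959 years

In km: r₁ = 0.447 × 1.496×10^8 = 6.68712×10^7 km; r₂ = 2.64 × 1.496×10^8 = 3.94944×10^8 km.
Transfer-ellipse semi-major axis a_t = (r₁ + r₂)/2 = (6.68712×10^7 + 3.94944×10^8)/2 = 2.309076×10^8 km.
By Kepler's third law the transfer-orbit period is T = 2π√(a_t³/μ), so t = T/2 = 3.026×10^7 s.
Converting: 3.026×10^7 s ÷ 3.15576×10^7 s/year (365.25 × 86400) = 0.959 years.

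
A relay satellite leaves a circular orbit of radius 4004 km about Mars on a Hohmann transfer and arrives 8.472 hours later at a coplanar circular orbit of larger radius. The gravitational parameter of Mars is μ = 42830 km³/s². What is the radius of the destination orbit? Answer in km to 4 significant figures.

Transfer time t = 8.472 hours = 30499.2 s, and t = π√(a_t³/μ).
So a_t = (μ t²/π²)^(1/3) = (42830 × (30499.2)² / π²)^(1/3) = 15922 km.
Since a_t = (r₁ + r₂)/2, r₂ = 2a_t − r₁ = 2×15922 − 4004 = 27840 km.

r₂ = 27840 km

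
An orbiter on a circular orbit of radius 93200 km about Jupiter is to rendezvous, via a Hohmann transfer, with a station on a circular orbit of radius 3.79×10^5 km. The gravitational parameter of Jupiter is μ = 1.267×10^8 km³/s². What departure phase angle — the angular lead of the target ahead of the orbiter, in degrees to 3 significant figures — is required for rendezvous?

The Hohmann ellipse has a_t = (r₁ + r₂)/2 = 2.361×10^5 km.
The half-period of the transfer ellipse is t = π√(a_t³/μ) = 32019 s.
Target angular speed ω₂ = √(μ/r₂³) = 4.8242×10^-5 rad/s.
Angle swept by the target during transfer: ω₂·t = 1.5447 rad = 88.50°.
Arrival is 180° from departure on the ellipse, so φ = 180° − 88.50° = 91.5°.

φ = 91.5°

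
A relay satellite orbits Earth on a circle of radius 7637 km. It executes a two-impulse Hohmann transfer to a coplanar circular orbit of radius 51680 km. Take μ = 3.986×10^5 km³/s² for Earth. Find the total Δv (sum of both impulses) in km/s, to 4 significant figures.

Δv = 3.680 km/s

The Hohmann ellipse has a_t = (r₁ + r₂)/2 = 29658.5 km.
Circular speed at r₁: v₁ = √(μ/r₁) = √(3.986×10^5/7637) = 7.2245 km/s.
Transfer-orbit speed at r₁ (vis-viva): v_p = √[μ(2/r₁ − 1/a_t)] = 9.5366 km/s.
First burn Δv₁ = |v_p − v₁| = 2.312 km/s.
At r₂, v₂ = √(μ/r₂) = 2.777 km/s.
Transfer-orbit speed at r₂: v_a = √[μ(2/r₂ − 1/a_t)] = 1.409 km/s.
Second burn Δv₂ = |v₂ − v_a| = 1.368 km/s.
Total Δv = Δv₁ + Δv₂ = 3.680 km/s.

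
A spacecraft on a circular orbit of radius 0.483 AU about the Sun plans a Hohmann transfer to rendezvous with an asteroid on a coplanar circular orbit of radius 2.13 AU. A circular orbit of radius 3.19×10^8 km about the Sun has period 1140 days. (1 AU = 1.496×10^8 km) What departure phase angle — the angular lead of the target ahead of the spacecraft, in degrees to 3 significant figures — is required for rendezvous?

From Kepler's third law T² = 4π²r³/μ at r = 3.19×10^8 km, T = 1140 days = 1140 × 86400 s = 9.8496×10^7 s: μ = 4π²r³/T² = 1.32097×10^11 km³/s².
In km: r₁ = 0.483 × 1.496×10^8 = 7.22568×10^7 km; r₂ = 2.13 × 1.496×10^8 = 3.18648×10^8 km.
Transfer-ellipse semi-major axis a_t = (r₁ + r₂)/2 = (7.22568×10^7 + 3.18648×10^8)/2 = 1.954524×10^8 km.
Transfer time t = π√(a_t³/μ) = 2.3619×10^7 s.
Target angular speed ω₂ = √(μ/r₂³) = 6.3897×10^-8 rad/s.
Angle swept by the target during transfer: ω₂·t = 1.5092 rad = 86.47°.
Arrival is 180° from departure on the ellipse, so φ = 180° − 86.47° = 93.5°.

φ = 93.5°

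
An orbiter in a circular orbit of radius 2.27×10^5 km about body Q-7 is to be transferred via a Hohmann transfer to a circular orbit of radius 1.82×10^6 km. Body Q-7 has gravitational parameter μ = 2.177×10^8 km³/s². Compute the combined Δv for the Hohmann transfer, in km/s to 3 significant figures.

Transfer-ellipse semi-major axis a_t = (r₁ + r₂)/2 = (2.270×10^5 + 1.820×10^6)/2 = 1.0235×10^6 km.
At r₁ the circular-orbit speed is v₁ = √(μ/r₁) = 30.968 km/s.
On the transfer ellipse at r₁, vis-viva gives v_p = √[μ(2/r₁ − 1/a_t)] = 41.296 km/s.
First burn Δv₁ = |v_p − v₁| = 10.328 km/s.
At r₂, v₂ = √(μ/r₂) = 10.9369 km/s.
Transfer-orbit speed at r₂: v_a = √[μ(2/r₂ − 1/a_t)] = 5.15066 km/s.
Second burn Δv₂ = |v₂ − v_a| = 5.7862 km/s.
Total Δv = Δv₁ + Δv₂ = 16.11 km/s.

Δv = 16.1 km/s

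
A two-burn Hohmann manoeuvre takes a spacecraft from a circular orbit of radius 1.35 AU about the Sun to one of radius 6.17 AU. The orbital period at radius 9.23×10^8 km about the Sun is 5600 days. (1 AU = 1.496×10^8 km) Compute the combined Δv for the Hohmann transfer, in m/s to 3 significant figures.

Δv = 12000 m/s

From Kepler's third law T² = 4π²r³/μ at r = 9.23×10^8 km, T = 5600 days = 5600 × 86400 s = 4.8384×10^8 s: μ = 4π²r³/T² = 1.32605×10^11 km³/s².
In km: r₁ = 1.35 × 1.496×10^8 = 2.0196×10^8 km; r₂ = 6.17 × 1.496×10^8 = 9.23032×10^8 km.
Transfer-ellipse semi-major axis a_t = (r₁ + r₂)/2 = (2.0196×10^8 + 9.23032×10^8)/2 = 5.62496×10^8 km.
At r₁ the circular-orbit speed is v₁ = √(μ/r₁) = 25.62 km/s.
On the transfer ellipse at r₁, v² = μ(2/r − 1/a) gives v_p = √[μ(2/r₁ − 1/a_t)] = 32.82 km/s.
First burn Δv₁ = |v_p − v₁| = 7.200 km/s.
Circular speed at r₂: v₂ = √(μ/r₂) = 11.986 km/s.
Transfer-orbit speed at r₂: v_a = √[μ(2/r₂ − 1/a_t)] = 7.1820 km/s.
Second burn Δv₂ = |v₂ − v_a| = 4.804 km/s.
Δv = Δv₁ + Δv₂ = 7.200 + 4.804 = 12.00 km/s.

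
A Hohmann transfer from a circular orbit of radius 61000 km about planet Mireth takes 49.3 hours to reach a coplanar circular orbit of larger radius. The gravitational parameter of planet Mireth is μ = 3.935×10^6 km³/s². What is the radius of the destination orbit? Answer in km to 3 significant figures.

r₂ = 4.04×10^5 km

Transfer time t = 49.3 hours = 1.7748×10^5 s, and t = π√(a_t³/μ).
So a_t = (μ t²/π²)^(1/3) = (3.935×10^6 × (1.7748×10^5)² / π²)^(1/3) = 2.3244×10^5 km.
Since a_t = (r₁ + r₂)/2, r₂ = 2a_t − r₁ = 2×2.3244×10^5 − 61000 = 4.0388×10^5 km.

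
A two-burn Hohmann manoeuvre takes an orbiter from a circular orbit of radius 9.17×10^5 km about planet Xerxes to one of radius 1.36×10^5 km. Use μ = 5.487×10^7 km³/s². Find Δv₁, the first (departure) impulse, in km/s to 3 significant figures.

Δv₁ = 3.80 km/s

The Hohmann ellipse has a_t = (r₁ + r₂)/2 = 5.265×10^5 km.
Circular speed at r = 9.170×10^5 km: v_c = √(μ/r) = 7.735 km/s.
Transfer-orbit speed at the same r (vis-viva, a = a_t): v_t = √[μ(2/r − 1/a_t)] = 3.931 km/s.
Δv₁ = |v_t − v_c| = |3.931 − 7.735| = 3.804 km/s.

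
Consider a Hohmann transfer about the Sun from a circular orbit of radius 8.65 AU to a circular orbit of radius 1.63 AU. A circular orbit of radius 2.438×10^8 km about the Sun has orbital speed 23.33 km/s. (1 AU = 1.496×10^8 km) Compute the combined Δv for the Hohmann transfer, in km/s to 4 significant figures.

Δv = 11.36 km/s

From the circular-orbit relation v² = μ/r at r = 2.438×10^8 km: μ = v²r = (23.33)² × 2.438×10^8 = 1.32698×10^11 km³/s².
In km: r₁ = 8.65 × 1.496×10^8 = 1.29404×10^9 km; r₂ = 1.63 × 1.496×10^8 = 2.43848×10^8 km.
Transfer-ellipse semi-major axis a_t = (r₁ + r₂)/2 = (1.29404×10^9 + 2.43848×10^8)/2 = 7.68944×10^8 km.
At r₁ the circular-orbit speed is v₁ = √(μ/r₁) = 10.1265 km/s.
Transfer-orbit speed at r₁ (vis-viva equation): v_a = √[μ(2/r₁ − 1/a_t)] = 5.70256 km/s.
First burn Δv₁ = |v_a − v₁| = 4.424 km/s.
At r₂, v₂ = √(μ/r₂) = 23.328 km/s.
Transfer-orbit speed at r₂: v_p = √[μ(2/r₂ − 1/a_t)] = 30.262 km/s.
Second burn Δv₂ = |v₂ − v_p| = 6.934 km/s.
Δv = Δv₁ + Δv₂ = 4.424 + 6.934 = 11.36 km/s.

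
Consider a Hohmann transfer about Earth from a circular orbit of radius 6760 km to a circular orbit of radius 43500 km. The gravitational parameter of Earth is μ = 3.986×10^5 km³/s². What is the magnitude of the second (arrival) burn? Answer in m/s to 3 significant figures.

Δv₂ = 1460 m/s

Transfer-ellipse semi-major axis a_t = (r₁ + r₂)/2 = (6760 + 43500)/2 = 25130 km.
On the circular orbit at r = 43500 km, v_c = √(μ/r) = 3.027 km/s.
Vis-viva on the transfer ellipse at r = 43500 km gives v_t = √[μ(2/r − 1/a_t)] = 1.570 km/s.
Δv₂ = |v_t − v_c| = |1.570 − 3.027| = 1.457 km/s.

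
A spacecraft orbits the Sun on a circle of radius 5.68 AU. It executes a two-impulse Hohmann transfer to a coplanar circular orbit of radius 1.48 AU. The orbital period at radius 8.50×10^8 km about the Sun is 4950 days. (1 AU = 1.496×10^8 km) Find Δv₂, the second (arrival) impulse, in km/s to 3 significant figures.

From Kepler's third law T² = 4π²r³/μ at r = 8.50×10^8 km, T = 4950 days = 4950 × 86400 s = 4.2768×10^8 s: μ = 4π²r³/T² = 1.32550×10^11 km³/s².
In km: r₁ = 5.68 × 1.496×10^8 = 8.49728×10^8 km; r₂ = 1.48 × 1.496×10^8 = 2.21408×10^8 km.
The Hohmann ellipse has a_t = (r₁ + r₂)/2 = 5.35568×10^8 km.
Circular speed at r = 2.21408×10^8 km: v_c = √(μ/r) = 24.4677 km/s.
Transfer-orbit speed at the same r (vis-viva, a = a_t): v_t = √[μ(2/r − 1/a_t)] = 30.8195 km/s.
Δv₂ = |v_t − v_c| = |30.8195 − 24.4677| = 6.352 km/s.

Δv₂ = 6.35 km/s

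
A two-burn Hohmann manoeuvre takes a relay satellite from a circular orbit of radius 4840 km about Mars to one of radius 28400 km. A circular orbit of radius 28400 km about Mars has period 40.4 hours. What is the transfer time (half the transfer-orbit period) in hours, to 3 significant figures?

From Kepler's third law T² = 4π²r³/μ at r = 28400 km, T = 40.4 hours = 40.4 × 3600 s = 1.4544×10^5 s: μ = 4π²r³/T² = 42751.1 km³/s².
Semi-major axis of the transfer orbit: a_t = (4840 + 28400)/2 = 16620 km.
Half the transfer-orbit period gives t = π√(a_t³/μ) = 32560 s.
Converting: 32560 s ÷ 3600 s/hour = 9.04 hours.

t = 9.04 hours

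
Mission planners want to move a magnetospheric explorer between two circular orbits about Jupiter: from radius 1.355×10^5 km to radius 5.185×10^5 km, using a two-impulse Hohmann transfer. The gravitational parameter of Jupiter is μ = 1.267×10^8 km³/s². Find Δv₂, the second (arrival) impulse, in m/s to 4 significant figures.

The Hohmann ellipse has a_t = (r₁ + r₂)/2 = 3.270×10^5 km.
On the circular orbit at r = 5.185×10^5 km, v_c = √(μ/r) = 15.632 km/s.
Transfer-orbit speed at the same r (vis-viva, a = a_t): v_t = √[μ(2/r − 1/a_t)] = 10.063 km/s.
Δv₂ = |v_t − v_c| = |10.063 − 15.632| = 5.569 km/s.

Δv₂ = 5569 m/s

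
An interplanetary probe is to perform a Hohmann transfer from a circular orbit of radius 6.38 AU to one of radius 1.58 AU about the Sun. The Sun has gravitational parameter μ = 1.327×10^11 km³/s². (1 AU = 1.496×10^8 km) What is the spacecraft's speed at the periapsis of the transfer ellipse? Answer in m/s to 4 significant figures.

In km: r₁ = 6.38 × 1.496×10^8 = 9.54448×10^8 km; r₂ = 1.58 × 1.496×10^8 = 2.36368×10^8 km.
Semi-major axis of the transfer orbit: a_t = (9.54448×10^8 + 2.36368×10^8)/2 = 5.95408×10^8 km.
The periapsis of the transfer ellipse is at r = 2.36368×10^8 km.
Vis-viva: v = √[μ(2/r − 1/a_t)] = √[1.327×10^11 × (2/2.36368×10^8 − 1/5.95408×10^8)] = 30.00 km/s.

v = 30000 m/s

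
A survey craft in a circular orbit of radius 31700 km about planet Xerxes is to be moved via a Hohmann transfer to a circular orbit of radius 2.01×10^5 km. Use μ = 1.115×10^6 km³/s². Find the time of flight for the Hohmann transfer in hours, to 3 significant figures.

t = 32.8 hours

The Hohmann ellipse has a_t = (r₁ + r₂)/2 = 1.1635×10^5 km.
By Kepler's third law the transfer-orbit period is T = 2π√(a_t³/μ), so t = T/2 = 1.181×10^5 s.
Converting: 1.181×10^5 s ÷ 3600 s/hour = 32.8 hours.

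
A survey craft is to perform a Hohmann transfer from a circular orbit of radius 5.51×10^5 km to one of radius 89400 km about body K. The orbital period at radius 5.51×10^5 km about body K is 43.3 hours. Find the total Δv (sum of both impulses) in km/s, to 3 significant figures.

From Kepler's third law T² = 4π²r³/μ at r = 5.51×10^5 km, T = 43.3 hours = 43.3 × 3600 s = 1.5588×10^5 s: μ = 4π²r³/T² = 2.71790×10^8 km³/s².
Semi-major axis of the transfer orbit: a_t = (5.510×10^5 + 89400)/2 = 3.202×10^5 km.
Circular speed at r₁: v₁ = √(μ/r₁) = √(2.71790×10^8/5.510×10^5) = 22.2096 km/s.
Transfer-orbit speed at r₁ (v² = μ(2/r − 1/a)): v_a = √[μ(2/r₁ − 1/a_t)] = 11.7354 km/s.
First burn Δv₁ = |v_a − v₁| = 10.4742 km/s.
Circular speed at r₂: v₂ = √(μ/r₂) = 55.1376 km/s.
Transfer-orbit speed at r₂: v_p = √[μ(2/r₂ − 1/a_t)] = 72.3291 km/s.
Second burn Δv₂ = |v₂ − v_p| = 17.1915 km/s.
Total Δv = Δv₁ + Δv₂ = 27.67 km/s.

Δv = 27.7 km/s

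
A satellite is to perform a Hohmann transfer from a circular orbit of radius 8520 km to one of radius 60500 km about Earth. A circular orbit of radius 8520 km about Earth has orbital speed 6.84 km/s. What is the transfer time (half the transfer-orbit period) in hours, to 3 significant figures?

From the circular-orbit relation v² = μ/r at r = 8520 km: μ = v²r = (6.84)² × 8520 = 3.98613×10^5 km³/s².
Transfer-ellipse semi-major axis a_t = (r₁ + r₂)/2 = (8520 + 60500)/2 = 34510 km.
Half the transfer-orbit period gives t = π√(a_t³/μ) = 31900 s.
Converting: 31900 s ÷ 3600 s/hour = 8.86 hours.

t = 8.86 hours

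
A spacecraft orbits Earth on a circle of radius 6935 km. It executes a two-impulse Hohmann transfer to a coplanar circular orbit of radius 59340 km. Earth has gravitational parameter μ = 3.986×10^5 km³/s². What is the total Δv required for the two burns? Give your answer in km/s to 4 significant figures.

Semi-major axis of the transfer orbit: a_t = (6935 + 59340)/2 = 33137.5 km.
At r₁ the circular-orbit speed is v₁ = √(μ/r₁) = 7.5813 km/s.
On the transfer ellipse at r₁, vis-viva gives v_p = √[μ(2/r₁ − 1/a_t)] = 10.145 km/s.
First burn Δv₁ = |v_p − v₁| = 2.564 km/s.
Circular speed at r₂: v₂ = √(μ/r₂) = 2.592 km/s.
Transfer-orbit speed at r₂: v_a = √[μ(2/r₂ − 1/a_t)] = 1.186 km/s.
Second burn Δv₂ = |v₂ − v_a| = 1.406 km/s.
Total Δv = Δv₁ + Δv₂ = 3.970 km/s.

Δv = 3.970 km/s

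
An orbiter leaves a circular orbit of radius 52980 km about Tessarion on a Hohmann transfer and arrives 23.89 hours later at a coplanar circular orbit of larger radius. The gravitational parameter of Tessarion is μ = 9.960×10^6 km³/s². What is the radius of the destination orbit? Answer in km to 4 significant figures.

r₂ = 3.379×10^5 km

Transfer time t = 23.89 hours = 86004 s, and t = π√(a_t³/μ).
So a_t = (μ t²/π²)^(1/3) = (9.960×10^6 × (86004)² / π²)^(1/3) = 1.9543×10^5 km.
Since a_t = (r₁ + r₂)/2, r₂ = 2a_t − r₁ = 2×1.9543×10^5 − 52980 = 3.3788×10^5 km.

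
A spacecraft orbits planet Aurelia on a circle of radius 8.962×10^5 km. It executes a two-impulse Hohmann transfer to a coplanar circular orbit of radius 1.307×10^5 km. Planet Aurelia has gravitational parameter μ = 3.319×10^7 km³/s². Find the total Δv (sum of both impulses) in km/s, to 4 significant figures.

Δv = 8.133 km/s

Semi-major axis of the transfer orbit: a_t = (8.962×10^5 + 1.307×10^5)/2 = 5.1345×10^5 km.
Circular speed at r₁: v₁ = √(μ/r₁) = √(3.319×10^7/8.962×10^5) = 6.0856 km/s.
Transfer-orbit speed at r₁ (vis-viva equation): v_a = √[μ(2/r₁ − 1/a_t)] = 3.0704 km/s.
First burn Δv₁ = |v_a − v₁| = 3.015 km/s.
Circular speed at r₂: v₂ = √(μ/r₂) = 15.9355 km/s.
Transfer-orbit speed at r₂: v_p = √[μ(2/r₂ − 1/a_t)] = 21.0533 km/s.
Second burn Δv₂ = |v₂ − v_p| = 5.118 km/s.
Total Δv = Δv₁ + Δv₂ = 8.133 km/s.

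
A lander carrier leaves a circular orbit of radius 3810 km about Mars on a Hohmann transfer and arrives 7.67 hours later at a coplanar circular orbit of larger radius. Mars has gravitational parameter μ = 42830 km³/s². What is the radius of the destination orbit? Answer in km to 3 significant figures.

Transfer time t = 7.67 hours = 27612 s, and t = π√(a_t³/μ).
So a_t = (μ t²/π²)^(1/3) = (42830 × (27612)² / π²)^(1/3) = 14901 km.
Since a_t = (r₁ + r₂)/2, r₂ = 2a_t − r₁ = 2×14901 − 3810 = 25992 km.

r₂ = 26000 km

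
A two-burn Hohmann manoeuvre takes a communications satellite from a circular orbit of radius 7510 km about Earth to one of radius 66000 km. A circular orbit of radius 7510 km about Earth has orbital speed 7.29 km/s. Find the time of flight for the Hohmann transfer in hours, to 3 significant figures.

t = 9.73 hours

From the circular-orbit relation v² = μ/r at r = 7510 km: μ = v²r = (7.29)² × 7510 = 3.99112×10^5 km³/s².
Semi-major axis of the transfer orbit: a_t = (7510 + 66000)/2 = 36755 km.
Transfer time t = π√(a_t³/μ) = π√((36755)³ / 3.99112×10^5) = 35040 s.
Converting: 35040 s ÷ 3600 s/hour = 9.73 hours.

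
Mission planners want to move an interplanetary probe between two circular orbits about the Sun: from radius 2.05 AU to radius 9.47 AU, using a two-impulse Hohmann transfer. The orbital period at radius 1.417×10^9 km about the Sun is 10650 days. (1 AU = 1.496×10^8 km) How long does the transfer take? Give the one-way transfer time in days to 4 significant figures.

From Kepler's third law T² = 4π²r³/μ at r = 1.417×10^9 km, T = 10650 days = 10650 × 86400 s = 9.2016×10^8 s: μ = 4π²r³/T² = 1.32661×10^11 km³/s².
In km: r₁ = 2.05 × 1.496×10^8 = 3.0668×10^8 km; r₂ = 9.47 × 1.496×10^8 = 1.416712×10^9 km.
Transfer-ellipse semi-major axis a_t = (r₁ + r₂)/2 = (3.0668×10^8 + 1.416712×10^9)/2 = 8.61696×10^8 km.
Transfer time t = π√(a_t³/μ) = π√((8.61696×10^8)³ / 1.32661×10^11) = 2.182×10^8 s.
Converting: 2.182×10^8 s ÷ 86400 s/day = 2525 days.

t = 2525 days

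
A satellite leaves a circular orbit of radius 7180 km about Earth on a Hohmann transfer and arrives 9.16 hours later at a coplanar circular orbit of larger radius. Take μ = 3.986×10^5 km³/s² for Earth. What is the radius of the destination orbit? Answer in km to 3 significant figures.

Transfer time t = 9.16 hours = 32976 s, and t = π√(a_t³/μ).
So a_t = (μ t²/π²)^(1/3) = (3.986×10^5 × (32976)² / π²)^(1/3) = 35281 km.
Since a_t = (r₁ + r₂)/2, r₂ = 2a_t − r₁ = 2×35281 − 7180 = 63382 km.

r₂ = 63400 km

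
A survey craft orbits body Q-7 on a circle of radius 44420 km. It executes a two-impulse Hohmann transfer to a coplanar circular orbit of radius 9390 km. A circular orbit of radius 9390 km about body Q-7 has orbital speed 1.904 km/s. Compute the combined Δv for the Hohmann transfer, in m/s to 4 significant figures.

Δv = 900.7 m/s

From the circular-orbit relation v² = μ/r at r = 9390 km: μ = v²r = (1.904)² × 9390 = 34040.8 km³/s².
The Hohmann ellipse has a_t = (r₁ + r₂)/2 = 26905 km.
At r₁ the circular-orbit speed is v₁ = √(μ/r₁) = 0.8754 km/s.
Transfer-orbit speed at r₁ (vis-viva equation): v_a = √[μ(2/r₁ − 1/a_t)] = 0.5172 km/s.
First burn Δv₁ = |v_a − v₁| = 0.3582 km/s.
Circular speed at r₂: v₂ = √(μ/r₂) = 1.9040 km/s.
Transfer-orbit speed at r₂: v_p = √[μ(2/r₂ − 1/a_t)] = 2.4465 km/s.
Second burn Δv₂ = |v₂ − v_p| = 0.5425 km/s.
Δv = Δv₁ + Δv₂ = 0.3582 + 0.5425 = 0.9007 km/s.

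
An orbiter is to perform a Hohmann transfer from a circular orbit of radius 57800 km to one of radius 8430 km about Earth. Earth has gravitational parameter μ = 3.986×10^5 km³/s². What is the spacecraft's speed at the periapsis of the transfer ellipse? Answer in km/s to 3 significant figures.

v = 9.08 km/s

The Hohmann ellipse has a_t = (r₁ + r₂)/2 = 33115 km.
The periapsis of the transfer ellipse is at r = 8430 km.
Vis-viva: v = √[μ(2/r − 1/a_t)] = √[3.986×10^5 × (2/8430 − 1/33115)] = 9.085 km/s.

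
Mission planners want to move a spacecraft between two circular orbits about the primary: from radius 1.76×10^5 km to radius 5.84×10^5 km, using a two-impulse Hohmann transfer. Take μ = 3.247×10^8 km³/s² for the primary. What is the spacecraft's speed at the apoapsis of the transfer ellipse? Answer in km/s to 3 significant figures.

Transfer-ellipse semi-major axis a_t = (r₁ + r₂)/2 = (1.760×10^5 + 5.840×10^5)/2 = 3.800×10^5 km.
At apoapsis, r = 5.840×10^5 km.
From the vis-viva equation, v = √[μ(2/r − 1/a_t)] = 16.05 km/s.

v = 16.0 km/s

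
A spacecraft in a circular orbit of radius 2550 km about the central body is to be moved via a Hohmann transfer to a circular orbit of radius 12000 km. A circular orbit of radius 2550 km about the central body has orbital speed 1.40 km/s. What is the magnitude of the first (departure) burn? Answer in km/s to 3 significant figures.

From the circular-orbit relation v² = μ/r at r = 2550 km: μ = v²r = (1.40)² × 2550 = 4998.00 km³/s².
Transfer-ellipse semi-major axis a_t = (r₁ + r₂)/2 = (2550 + 12000)/2 = 7275 km.
On the circular orbit at r = 2550 km, v_c = √(μ/r) = 1.4000 km/s.
Transfer-orbit speed at the same r (vis-viva, a = a_t): v_t = √[μ(2/r − 1/a_t)] = 1.7981 km/s.
Δv₁ = |v_t − v_c| = |1.7981 − 1.4000| = 0.3981 km/s.

Δv₁ = 0.398 km/s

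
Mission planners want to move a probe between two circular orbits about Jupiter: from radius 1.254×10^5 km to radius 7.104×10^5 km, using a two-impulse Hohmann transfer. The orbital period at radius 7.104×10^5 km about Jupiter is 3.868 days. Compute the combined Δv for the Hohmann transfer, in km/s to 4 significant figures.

Δv = 15.70 km/s

From Kepler's third law T² = 4π²r³/μ at r = 7.104×10^5 km, T = 3.868 days = 3.868 × 86400 s = 3.341952×10^5 s: μ = 4π²r³/T² = 1.26727×10^8 km³/s².
The Hohmann ellipse has a_t = (r₁ + r₂)/2 = 4.179×10^5 km.
Circular speed at r₁: v₁ = √(μ/r₁) = √(1.26727×10^8/1.254×10^5) = 31.790 km/s.
Transfer-orbit speed at r₁ (vis-viva): v_p = √[μ(2/r₁ − 1/a_t)] = 41.448 km/s.
First burn Δv₁ = |v_p − v₁| = 9.658 km/s.
Circular speed at r₂: v₂ = √(μ/r₂) = 13.356 km/s.
Transfer-orbit speed at r₂: v_a = √[μ(2/r₂ − 1/a_t)] = 7.3164 km/s.
Second burn Δv₂ = |v₂ − v_a| = 6.040 km/s.
Total Δv = Δv₁ + Δv₂ = 15.70 km/s.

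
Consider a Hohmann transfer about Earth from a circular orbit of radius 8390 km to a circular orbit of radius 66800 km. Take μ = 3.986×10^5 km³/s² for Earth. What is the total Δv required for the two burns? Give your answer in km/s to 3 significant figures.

Semi-major axis of the transfer orbit: a_t = (8390 + 66800)/2 = 37595 km.
Circular speed at r₁: v₁ = √(μ/r₁) = √(3.986×10^5/8390) = 6.893 km/s.
On the transfer ellipse at r₁, vis-viva gives v_p = √[μ(2/r₁ − 1/a_t)] = 9.188 km/s.
First burn Δv₁ = |v_p − v₁| = 2.295 km/s.
At r₂, v₂ = √(μ/r₂) = 2.443 km/s.
Transfer-orbit speed at r₂: v_a = √[μ(2/r₂ − 1/a_t)] = 1.154 km/s.
Second burn Δv₂ = |v₂ − v_a| = 1.289 km/s.
Total Δv = Δv₁ + Δv₂ = 3.584 km/s.

Δv = 3.58 km/s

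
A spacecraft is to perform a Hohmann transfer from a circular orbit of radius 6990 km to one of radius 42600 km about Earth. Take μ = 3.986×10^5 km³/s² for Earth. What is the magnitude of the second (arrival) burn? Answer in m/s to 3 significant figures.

The Hohmann ellipse has a_t = (r₁ + r₂)/2 = 24795 km.
Circular speed at r = 42600 km: v_c = √(μ/r) = 3.059 km/s.
Transfer-orbit speed at the same r (vis-viva, a = a_t): v_t = √[μ(2/r − 1/a_t)] = 1.624 km/s.
Δv₂ = |v_t − v_c| = |1.624 − 3.059| = 1.435 km/s.

Δv₂ = 1430 m/s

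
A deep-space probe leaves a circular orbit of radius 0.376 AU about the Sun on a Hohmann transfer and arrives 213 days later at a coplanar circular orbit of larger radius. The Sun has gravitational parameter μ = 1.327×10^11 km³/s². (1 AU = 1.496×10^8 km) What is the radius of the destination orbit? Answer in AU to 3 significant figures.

In km: r₁ = 0.376 × 1.496×10^8 = 5.62496×10^7 km.
Transfer time t = 213 days = 1.84032×10^7 s, and t = π√(a_t³/μ).
So a_t = (μ t²/π²)^(1/3) = (1.327×10^11 × (1.84032×10^7)² / π²)^(1/3) = 1.6575×10^8 km.
Since a_t = (r₁ + r₂)/2, r₂ = 2a_t − r₁ = 2×1.6575×10^8 − 5.62496×10^7 = 2.752504×10^8 km.
In AU: r₂ = 2.752504×10^8 / 1.496×10^8 = 1.84 AU.

r₂ = 1.84 AU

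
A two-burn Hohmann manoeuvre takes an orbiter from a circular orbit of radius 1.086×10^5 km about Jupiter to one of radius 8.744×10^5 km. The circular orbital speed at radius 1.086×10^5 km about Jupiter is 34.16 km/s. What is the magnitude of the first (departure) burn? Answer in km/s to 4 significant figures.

From the circular-orbit relation v² = μ/r at r = 1.086×10^5 km: μ = v²r = (34.16)² × 1.086×10^5 = 1.26726×10^8 km³/s².
Transfer-ellipse semi-major axis a_t = (r₁ + r₂)/2 = (1.086×10^5 + 8.744×10^5)/2 = 4.915×10^5 km.
On the circular orbit at r = 1.086×10^5 km, v_c = √(μ/r) = 34.16 km/s.
Vis-viva on the transfer ellipse at r = 1.086×10^5 km gives v_t = √[μ(2/r − 1/a_t)] = 45.56 km/s.
Δv₁ = |v_t − v_c| = |45.56 − 34.16| = 11.40 km/s.

Δv₁ = 11.40 km/s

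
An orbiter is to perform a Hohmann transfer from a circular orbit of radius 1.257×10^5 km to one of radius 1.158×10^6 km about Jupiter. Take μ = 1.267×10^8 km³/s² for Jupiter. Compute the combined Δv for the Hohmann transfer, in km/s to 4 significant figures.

Transfer-ellipse semi-major axis a_t = (r₁ + r₂)/2 = (1.257×10^5 + 1.158×10^6)/2 = 6.4185×10^5 km.
At r₁ the circular-orbit speed is v₁ = √(μ/r₁) = 31.748 km/s.
Transfer-orbit speed at r₁ (v² = μ(2/r − 1/a)): v_p = √[μ(2/r₁ − 1/a_t)] = 42.644 km/s.
First burn Δv₁ = |v_p − v₁| = 10.90 km/s.
At r₂, v₂ = √(μ/r₂) = 10.46 km/s.
Transfer-orbit speed at r₂: v_a = √[μ(2/r₂ − 1/a_t)] = 4.629 km/s.
Second burn Δv₂ = |v₂ − v_a| = 5.831 km/s.
Total Δv = Δv₁ + Δv₂ = 16.73 km/s.

Δv = 16.73 km/s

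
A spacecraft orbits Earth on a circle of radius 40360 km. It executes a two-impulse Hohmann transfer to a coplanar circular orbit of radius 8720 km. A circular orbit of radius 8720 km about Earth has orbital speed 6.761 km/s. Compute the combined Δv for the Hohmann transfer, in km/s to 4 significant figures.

From the circular-orbit relation v² = μ/r at r = 8720 km: μ = v²r = (6.761)² × 8720 = 3.98601×10^5 km³/s².
Semi-major axis of the transfer orbit: a_t = (40360 + 8720)/2 = 24540 km.
At r₁ the circular-orbit speed is v₁ = √(μ/r₁) = 3.1426 km/s.
Transfer-orbit speed at r₁ (vis-viva): v_a = √[μ(2/r₁ − 1/a_t)] = 1.8733 km/s.
First burn Δv₁ = |v_a − v₁| = 1.269 km/s.
At r₂, v₂ = √(μ/r₂) = 6.761 km/s.
Transfer-orbit speed at r₂: v_p = √[μ(2/r₂ − 1/a_t)] = 8.671 km/s.
Second burn Δv₂ = |v₂ − v_p| = 1.910 km/s.
Total Δv = Δv₁ + Δv₂ = 3.179 km/s.

Δv = 3.179 km/s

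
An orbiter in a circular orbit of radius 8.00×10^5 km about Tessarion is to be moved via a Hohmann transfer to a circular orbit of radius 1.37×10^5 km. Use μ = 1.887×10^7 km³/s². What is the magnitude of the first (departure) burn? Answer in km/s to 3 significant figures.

Transfer-ellipse semi-major axis a_t = (r₁ + r₂)/2 = (8.000×10^5 + 1.370×10^5)/2 = 4.685×10^5 km.
Circular speed at r = 8.000×10^5 km: v_c = √(μ/r) = 4.8567 km/s.
Vis-viva on the transfer ellipse at r = 8.000×10^5 km gives v_t = √[μ(2/r − 1/a_t)] = 2.6263 km/s.
Δv₁ = |v_t − v_c| = |2.6263 − 4.8567| = 2.230 km/s.

Δv₁ = 2.23 km/s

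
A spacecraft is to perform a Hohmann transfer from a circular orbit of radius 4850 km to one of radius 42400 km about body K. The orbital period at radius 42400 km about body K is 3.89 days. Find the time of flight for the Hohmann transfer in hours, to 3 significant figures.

t = 19.4 hours

From Kepler's third law T² = 4π²r³/μ at r = 42400 km, T = 3.89 days = 3.89 × 86400 s = 3.36096×10^5 s: μ = 4π²r³/T² = 26639.8 km³/s².
Transfer-ellipse semi-major axis a_t = (r₁ + r₂)/2 = (4850 + 42400)/2 = 23625 km.
Transfer time t = π√(a_t³/μ) = π√((23625)³ / 26639.8) = 69890 s.
Converting: 69890 s ÷ 3600 s/hour = 19.4 hours.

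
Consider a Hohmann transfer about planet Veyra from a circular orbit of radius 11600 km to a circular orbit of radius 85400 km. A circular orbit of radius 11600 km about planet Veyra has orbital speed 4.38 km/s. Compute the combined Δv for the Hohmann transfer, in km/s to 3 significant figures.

From the circular-orbit relation v² = μ/r at r = 11600 km: μ = v²r = (4.38)² × 11600 = 2.22539×10^5 km³/s².
The Hohmann ellipse has a_t = (r₁ + r₂)/2 = 48500 km.
Circular speed at r₁: v₁ = √(μ/r₁) = √(2.22539×10^5/11600) = 4.380 km/s.
Transfer-orbit speed at r₁ (v² = μ(2/r − 1/a)): v_p = √[μ(2/r₁ − 1/a_t)] = 5.812 km/s.
First burn Δv₁ = |v_p − v₁| = 1.432 km/s.
Circular speed at r₂: v₂ = √(μ/r₂) = 1.6143 km/s.
Transfer-orbit speed at r₂: v_a = √[μ(2/r₂ − 1/a_t)] = 0.78946 km/s.
Second burn Δv₂ = |v₂ − v_a| = 0.8248 km/s.
Δv = Δv₁ + Δv₂ = 1.432 + 0.8248 = 2.257 km/s.

Δv = 2.26 km/s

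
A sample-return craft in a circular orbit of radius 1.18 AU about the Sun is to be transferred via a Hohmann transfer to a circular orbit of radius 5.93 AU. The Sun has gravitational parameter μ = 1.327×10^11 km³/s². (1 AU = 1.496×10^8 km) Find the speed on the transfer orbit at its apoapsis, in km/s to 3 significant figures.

v = 7.05 km/s

In km: r₁ = 1.18 × 1.496×10^8 = 1.76528×10^8 km; r₂ = 5.93 × 1.496×10^8 = 8.87128×10^8 km.
Semi-major axis of the transfer orbit: a_t = (1.76528×10^8 + 8.87128×10^8)/2 = 5.31828×10^8 km.
At apoapsis, r = 8.87128×10^8 km.
From the vis-viva equation, v = √[μ(2/r − 1/a_t)] = 7.046 km/s.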